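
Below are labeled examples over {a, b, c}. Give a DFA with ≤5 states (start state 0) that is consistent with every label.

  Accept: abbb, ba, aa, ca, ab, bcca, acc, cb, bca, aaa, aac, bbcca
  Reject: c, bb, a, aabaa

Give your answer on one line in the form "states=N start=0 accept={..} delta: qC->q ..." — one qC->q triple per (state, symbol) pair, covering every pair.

Fold the examples into a partial DFA from state 0: repeatedly fix the first undefined (state, symbol) met by the shortest-then-alphabetical prefix, trying targets in increasing order and rejecting any under which an Accept and a Reject string meet in one state with the same remainder; add a state when all current targets are rejected. Accepting states are where Accept strings end.
a: 0a undefined. 0a->0: no, aa/a meet in 0. Open state 1: 0a->1.
b: 0b undefined. 0b->0: no, ba/a meet in 1. 0b->1: no, ab/bb meet in 1 with "b" left. Open state 2: 0b->2.
c: 0c undefined. 0c->0: no, ca/a meet in 1. 0c->1: ok.
aa: 1a undefined. 1a->0: no, aaa/c meet in 1. 1a->1: no, aa/c meet in 1. 1a->2: ok.
ab: 1b undefined. 1b->0: no, abbb/bb meet in 2 with "b" left. 1b->1: no, abbb/c meet in 1. 1b->2: ok.
ac: 1c undefined. 1c->0: no, acc/c meet in 1. 1c->1: no, acc/c meet in 1. 1c->2: ok.
ba: 2a undefined. 2a->0: ok.
bb: 2b undefined. 2b->0: no, abbb/aabaa meet in 2. 2b->1: no, ba/aabaa meet in 0. 2b->2: no, abbb/bb meet in 2. Open state 3: 2b->3.
bc: 2c undefined. 2c->0: no, bca/c meet in 1. 2c->1: no, acc/c meet in 1. 2c->2: ok.
bbc: 3c undefined. 3c->0: ok.
aaba: 3a undefined. 3a->0: ok.
abbb: 3b undefined. 3b->0: ok.
All examples now run through 4 states with every (state, symbol) defined. Accept strings end in {0,2}, Reject strings end in {1,3}; accept={0,2}.

states=4 start=0 accept={0,2} delta: 0a->1 0b->2 0c->1 1a->2 1b->2 1c->2 2a->0 2b->3 2c->2 3a->0 3b->0 3c->0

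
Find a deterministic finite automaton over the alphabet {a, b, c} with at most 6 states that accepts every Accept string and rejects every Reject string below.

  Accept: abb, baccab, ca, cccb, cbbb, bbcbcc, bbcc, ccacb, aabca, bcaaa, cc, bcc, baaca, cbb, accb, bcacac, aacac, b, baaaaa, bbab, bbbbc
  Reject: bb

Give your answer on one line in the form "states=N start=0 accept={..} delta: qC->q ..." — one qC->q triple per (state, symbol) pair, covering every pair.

State merging on the prefix tree: take the shortest (then alphabetical) example prefix whose next move is undefined and point that move at state 0, else 1, else 2, ...; a target is out if some Accept/Reject pair would then sit in one state with the same input left (inseparable). If every existing state is out, open a new one.
a: 0a undefined. 0a->0: no, abb/bb meet in 0 with "bb" left. Open state 1: 0a->1.
b: 0b undefined. 0b->0: no, b/bb meet in 0. 0b->1: ok.
c: 0c undefined. 0c->0: no, cbb/bb meet in 1 with "b" left. 0c->1: ok.
aa: 1a undefined. 1a->0: ok.
ab: 1b undefined. 1b->0: no, ca/bb meet in 0. 1b->1: no, abb/bb meet in 1. Open state 2: 1b->2.
ac: 1c undefined. 1c->0: no, baccab/bb meet in 2. 1c->1: no, cccb/bb meet in 2. 1c->2: no, cc/bb meet in 2. Open state 3: 1c->3.
abb: 2b undefined. 2b->0: ok.
acc: 3c undefined. 3c->0: ok.
bba: 2a undefined. 2a->0: ok.
bbc: 2c undefined. 2c->0: ok.
bca: 3a undefined. 3a->0: no, ccacb/bb meet in 2. 3a->1: no, baccab/bb meet in 2. 3a->2: no, aabca/bb meet in 2. 3a->3: ok.
baccab: 3b undefined. 3b->0: ok.
All examples now run through 4 states with every (state, symbol) defined. Accept strings end in {0,1,3}, Reject strings end in {2}; accept={0,1,3}.

states=4 start=0 accept={0,1,3} delta: 0a->1 0b->1 0c->1 1a->0 1b->2 1c->3 2a->0 2b->0 2c->0 3a->3 3b->0 3c->0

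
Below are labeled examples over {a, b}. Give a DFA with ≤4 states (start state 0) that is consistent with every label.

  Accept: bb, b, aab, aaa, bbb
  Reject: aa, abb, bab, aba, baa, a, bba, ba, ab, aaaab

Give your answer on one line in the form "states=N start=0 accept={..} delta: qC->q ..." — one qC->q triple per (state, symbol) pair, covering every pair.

Fold the examples into a partial DFA from state 0: repeatedly fix the first undefined (state, symbol) met by the shortest-then-alphabetical prefix, trying targets in increasing order and rejecting any under which an Accept and a Reject string meet in one state with the same remainder; add a state when all current targets are rejected. Accepting states are where Accept strings end.
a: 0a undefined. 0a->0: no, bb/abb meet in 0 with "bb" left. Open state 1: 0a->1.
b: 0b undefined. 0b->0: ok.
aa: 1a undefined. 1a->0: no, bb/aa meet in 0. 1a->1: no, aab/bab meet in 1 with "b" left. Open state 2: 1a->2.
ab: 1b undefined. 1b->0: no, bb/abb meet in 0. 1b->1: ok.
aaa: 2a undefined. 2a->0: ok.
aab: 2b undefined. 2b->0: ok.
All examples now run through 3 states with every (state, symbol) defined. Accept strings end in {0}, Reject strings end in {1,2}; accept={0}.

states=3 start=0 accept={0} delta: 0a->1 0b->0 1a->2 1b->1 2a->0 2b->0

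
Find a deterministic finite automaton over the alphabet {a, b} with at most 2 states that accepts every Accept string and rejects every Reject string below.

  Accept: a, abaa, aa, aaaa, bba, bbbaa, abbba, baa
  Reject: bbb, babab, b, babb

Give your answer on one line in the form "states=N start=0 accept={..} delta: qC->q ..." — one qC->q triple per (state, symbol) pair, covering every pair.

State merging on the prefix tree: take the shortest (then alphabetical) example prefix whose next move is undefined and point that move at state 0, else 1, else 2, ...; a target is out if some Accept/Reject pair would then sit in one state with the same input left (inseparable). If every existing state is out, open a new one.
a: 0a undefined. 0a->0: ok.
b: 0b undefined. 0b->0: no, a/bbb meet in 0. Open state 1: 0b->1.
ba: 1a undefined. 1a->0: ok.
bb: 1b undefined. 1b->0: no, a/babb meet in 0. 1b->1: ok.
All examples now run through 2 states with every (state, symbol) defined. Accept strings end in {0}, Reject strings end in {1}; accept={0}.

states=2 start=0 accept={0} delta: 0a->0 0b->1 1a->0 1b->1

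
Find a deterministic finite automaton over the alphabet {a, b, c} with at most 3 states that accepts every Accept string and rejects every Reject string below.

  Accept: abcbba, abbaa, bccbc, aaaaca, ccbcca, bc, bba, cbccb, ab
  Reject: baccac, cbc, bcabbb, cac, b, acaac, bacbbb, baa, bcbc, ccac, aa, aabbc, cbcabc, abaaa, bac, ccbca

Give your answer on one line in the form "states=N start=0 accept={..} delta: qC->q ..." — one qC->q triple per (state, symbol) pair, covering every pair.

State merging on the prefix tree: take the shortest (then alphabetical) example prefix whose next move is undefined and point that move at state 0, else 1, else 2, ...; a target is out if some Accept/Reject pair would then sit in one state with the same input left (inseparable). If every existing state is out, open a new one.
a: 0a undefined. 0a->0: no, ab/b meet in 0 with "b" left. Open state 1: 0a->1.
b: 0b undefined. 0b->0: ok.
c: 0c undefined. 0c->0: no, bccbc/cbc meet in 0. 0c->1: ok.
aa: 1a undefined. 1a->0: no, aaaaca/bcabbb meet in 0. 1a->1: no, bc/baa meet in 1. Open state 2: 1a->2.
ab: 1b undefined. 1b->0: no, abcbba/cbc meet in 1. 1b->1: ok.
ac: 1c undefined. 1c->0: ok.
aaa: 2a undefined. 2a->0: no, abcbba/abaaa meet in 1. 2a->1: ok.
aab: 2b undefined. 2b->0: no, abcbba/aabbc meet in 1. 2b->1: no, abcbba/bcabbb meet in 1. 2b->2: ok.
cac: 2c undefined. 2c->0: ok.
All examples now run through 3 states with every (state, symbol) defined. Accept strings end in {1}, Reject strings end in {0,2}; accept={1}.

states=3 start=0 accept={1} delta: 0a->1 0b->0 0c->1 1a->2 1b->1 1c->0 2a->1 2b->2 2c->0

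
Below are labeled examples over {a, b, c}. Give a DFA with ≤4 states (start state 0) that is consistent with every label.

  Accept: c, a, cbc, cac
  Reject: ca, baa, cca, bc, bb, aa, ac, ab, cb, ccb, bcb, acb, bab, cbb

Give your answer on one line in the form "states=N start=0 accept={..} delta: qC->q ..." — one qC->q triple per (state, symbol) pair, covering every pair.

states=3 start=0 accept={1} delta: 0a->1 0b->1 0c->1 1a->2 1b->2 1c->2 2a->0 2b->0 2c->1

Fold the examples into a partial DFA from state 0: repeatedly fix the first undefined (state, symbol) met by the shortest-then-alphabetical prefix, trying targets in increasing order and rejecting any under which an Accept and a Reject string meet in one state with the same remainder; add a state when all current targets are rejected. Accepting states are where Accept strings end.
a: 0a undefined. 0a->0: no, c/ac meet in 0 with "c" left. Open state 1: 0a->1.
b: 0b undefined. 0b->0: no, c/bc meet in 0 with "c" left. 0b->1: ok.
c: 0c undefined. 0c->0: no, a/ca meet in 1. 0c->1: ok.
aa: 1a undefined. 1a->0: no, c/baa meet in 1. 1a->1: no, c/ca meet in 1. Open state 2: 1a->2.
ab: 1b undefined. 1b->0: no, c/cbb meet in 1. 1b->1: no, c/bb meet in 1. 1b->2: ok.
ac: 1c undefined. 1c->0: no, c/cca meet in 1. 1c->1: no, c/bc meet in 1. 1c->2: ok.
acb: 2b undefined. 2b->0: ok.
baa: 2a undefined. 2a->0: ok.
cac: 2c undefined. 2c->0: no, cbc/baa meet in 0. 2c->1: ok.
All examples now run through 3 states with every (state, symbol) defined. Accept strings end in {1}, Reject strings end in {0,2}; accept={1}.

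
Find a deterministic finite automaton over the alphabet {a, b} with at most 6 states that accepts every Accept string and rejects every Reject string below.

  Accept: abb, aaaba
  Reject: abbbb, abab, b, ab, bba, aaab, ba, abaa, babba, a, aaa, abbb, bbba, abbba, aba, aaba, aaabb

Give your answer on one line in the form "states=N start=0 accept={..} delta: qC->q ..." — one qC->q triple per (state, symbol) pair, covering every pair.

states=6 start=0 accept={4} delta: 0a->1 0b->0 1a->2 1b->2 2a->3 2b->4 3a->0 3b->5 4a->0 4b->0 5a->4 5b->0

State merging on the prefix tree: take the shortest (then alphabetical) example prefix whose next move is undefined and point that move at state 0, else 1, else 2, ...; a target is out if some Accept/Reject pair would then sit in one state with the same input left (inseparable). If every existing state is out, open a new one.
a: 0a undefined. 0a->0: no, abb/aaabb meet in 0 with "bb" left. Open state 1: 0a->1.
b: 0b undefined. 0b->0: ok.
aa: 1a undefined. 1a->0: no, abb/aaabb meet in 1 with "bb" left. 1a->1: no, abb/aaabb meet in 1 with "bb" left. Open state 2: 1a->2.
ab: 1b undefined. 1b->0: no, abb/abbbb meet in 0. 1b->1: no, abb/abbbb meet in 1. 1b->2: ok.
aaa: 2a undefined. 2a->0: no, aaaba/bba meet in 1. 2a->1: no, abb/aaabb meet in 2 with "b" left. 2a->2: no, abb/abab meet in 2 with "b" left. Open state 3: 2a->3.
aab: 2b undefined. 2b->0: no, abb/abbbb meet in 0. 2b->1: no, abb/abbbb meet in 1. 2b->2: no, abb/abbbb meet in 2. 2b->3: no, abb/aaa meet in 3. Open state 4: 2b->4.
aaab: 3b undefined. 3b->0: no, aaaba/bba meet in 1. 3b->1: no, aaaba/ab meet in 2. 3b->2: no, abb/aaabb meet in 4. 3b->3: no, aaaba/abaa meet in 3 with "a" left. 3b->4: no, abb/abab meet in 4. Open state 5: 3b->5.
aaba: 4a undefined. 4a->0: ok.
abaa: 3a undefined. 3a->0: ok.
abbb: 4b undefined. 4b->0: ok.
aaaba: 5a undefined. 5a->0: no, aaaba/abbbb meet in 0. 5a->1: no, aaaba/bba meet in 1. 5a->2: no, aaaba/ab meet in 2. 5a->3: no, aaaba/aaa meet in 3. 5a->4: ok.
aaabb: 5b undefined. 5b->0: ok.
All examples now run through 6 states with every (state, symbol) defined. Accept strings end in {4}, Reject strings end in {0,1,2,3,5}; accept={4}.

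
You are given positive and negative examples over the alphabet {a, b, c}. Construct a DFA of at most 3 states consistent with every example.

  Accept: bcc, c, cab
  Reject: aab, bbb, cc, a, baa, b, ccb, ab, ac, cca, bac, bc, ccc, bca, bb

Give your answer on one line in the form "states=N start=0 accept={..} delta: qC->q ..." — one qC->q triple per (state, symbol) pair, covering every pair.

Grow the machine one transition at a time. Run the examples from 0; the earliest place one falls off (shortest prefix, ties alphabetical) gets sent to the lowest-numbered state that keeps every Accept/Reject pair distinguishable — a pair clashes when both reach the same state with identical unread suffix — and to a fresh state only if none does.
a: 0a undefined. 0a->0: no, c/ac meet in 0 with "c" left. Open state 1: 0a->1.
b: 0b undefined. 0b->0: no, bcc/cc meet in 0 with "cc" left. 0b->1: ok.
c: 0c undefined. 0c->0: no, c/cc meet in 0. 0c->1: no, bcc/ccc meet in 1 with "cc" left. Open state 2: 0c->2.
aa: 1a undefined. 1a->0: no, c/bac meet in 2. 1a->1: ok.
ab: 1b undefined. 1b->0: ok.
ac: 1c undefined. 1c->0: ok.
ca: 2a undefined. 2a->0: no, cab/bbb meet in 1. 2a->1: no, cab/aab meet in 0. 2a->2: ok.
cc: 2c undefined. 2c->0: no, bcc/ccc meet in 2. 2c->1: ok.
cab: 2b undefined. 2b->0: no, cab/aab meet in 0. 2b->1: no, cab/bbb meet in 1. 2b->2: ok.
All examples now run through 3 states with every (state, symbol) defined. Accept strings end in {2}, Reject strings end in {0,1}; accept={2}.

states=3 start=0 accept={2} delta: 0a->1 0b->1 0c->2 1a->1 1b->0 1c->0 2a->2 2b->2 2c->1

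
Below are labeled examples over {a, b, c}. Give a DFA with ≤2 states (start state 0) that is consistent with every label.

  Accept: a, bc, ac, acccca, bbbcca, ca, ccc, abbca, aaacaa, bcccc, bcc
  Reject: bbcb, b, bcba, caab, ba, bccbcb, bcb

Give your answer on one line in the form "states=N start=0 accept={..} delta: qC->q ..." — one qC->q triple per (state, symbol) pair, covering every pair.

State merging on the prefix tree: take the shortest (then alphabetical) example prefix whose next move is undefined and point that move at state 0, else 1, else 2, ...; a target is out if some Accept/Reject pair would then sit in one state with the same input left (inseparable). If every existing state is out, open a new one.
a: 0a undefined. 0a->0: ok.
b: 0b undefined. 0b->0: no, a/b meet in 0. Open state 1: 0b->1.
c: 0c undefined. 0c->0: ok.
ba: 1a undefined. 1a->0: no, a/ba meet in 0. 1a->1: ok.
bb: 1b undefined. 1b->0: ok.
bc: 1c undefined. 1c->0: ok.
All examples now run through 2 states with every (state, symbol) defined. Accept strings end in {0}, Reject strings end in {1}; accept={0}.

states=2 start=0 accept={0} delta: 0a->0 0b->1 0c->0 1a->1 1b->0 1c->0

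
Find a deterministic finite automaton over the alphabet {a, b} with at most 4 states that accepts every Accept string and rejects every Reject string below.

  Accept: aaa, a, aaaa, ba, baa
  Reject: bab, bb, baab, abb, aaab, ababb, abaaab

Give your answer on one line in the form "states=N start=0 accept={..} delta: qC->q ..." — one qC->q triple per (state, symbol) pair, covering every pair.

states=2 start=0 accept={0} delta: 0a->0 0b->1 1a->0 1b->1

Grow the machine one transition at a time. Run the examples from 0; the earliest place one falls off (shortest prefix, ties alphabetical) gets sent to the lowest-numbered state that keeps every Accept/Reject pair distinguishable — a pair clashes when both reach the same state with identical unread suffix — and to a fresh state only if none does.
a: 0a undefined. 0a->0: ok.
b: 0b undefined. 0b->0: no, aaa/bab meet in 0. Open state 1: 0b->1.
ba: 1a undefined. 1a->0: ok.
bb: 1b undefined. 1b->0: no, aaa/bb meet in 0. 1b->1: ok.
All examples now run through 2 states with every (state, symbol) defined. Accept strings end in {0}, Reject strings end in {1}; accept={0}.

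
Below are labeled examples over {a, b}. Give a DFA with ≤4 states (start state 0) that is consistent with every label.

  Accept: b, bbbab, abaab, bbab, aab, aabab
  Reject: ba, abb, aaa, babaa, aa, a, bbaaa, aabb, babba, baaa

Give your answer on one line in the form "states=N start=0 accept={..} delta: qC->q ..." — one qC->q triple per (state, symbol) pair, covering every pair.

Grow the machine one transition at a time. Run the examples from 0; the earliest place one falls off (shortest prefix, ties alphabetical) gets sent to the lowest-numbered state that keeps every Accept/Reject pair distinguishable — a pair clashes when both reach the same state with identical unread suffix — and to a fresh state only if none does.
a: 0a undefined. 0a->0: ok.
b: 0b undefined. 0b->0: no, b/ba meet in 0. Open state 1: 0b->1.
ba: 1a undefined. 1a->0: ok.
bb: 1b undefined. 1b->0: ok.
All examples now run through 2 states with every (state, symbol) defined. Accept strings end in {1}, Reject strings end in {0}; accept={1}.

states=2 start=0 accept={1} delta: 0a->0 0b->1 1a->0 1b->0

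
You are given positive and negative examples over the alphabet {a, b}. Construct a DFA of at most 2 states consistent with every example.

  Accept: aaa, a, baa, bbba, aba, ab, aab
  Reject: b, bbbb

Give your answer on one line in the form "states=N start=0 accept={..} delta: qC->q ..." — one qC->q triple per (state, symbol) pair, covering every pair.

Fold the examples into a partial DFA from state 0: repeatedly fix the first undefined (state, symbol) met by the shortest-then-alphabetical prefix, trying targets in increasing order and rejecting any under which an Accept and a Reject string meet in one state with the same remainder; add a state when all current targets are rejected. Accepting states are where Accept strings end.
a: 0a undefined. 0a->0: no, ab/b meet in 0 with "b" left. Open state 1: 0a->1.
b: 0b undefined. 0b->0: ok.
aa: 1a undefined. 1a->0: no, baa/b meet in 0. 1a->1: ok.
ab: 1b undefined. 1b->0: no, ab/b meet in 0. 1b->1: ok.
All examples now run through 2 states with every (state, symbol) defined. Accept strings end in {1}, Reject strings end in {0}; accept={1}.

states=2 start=0 accept={1} delta: 0a->1 0b->0 1a->1 1b->1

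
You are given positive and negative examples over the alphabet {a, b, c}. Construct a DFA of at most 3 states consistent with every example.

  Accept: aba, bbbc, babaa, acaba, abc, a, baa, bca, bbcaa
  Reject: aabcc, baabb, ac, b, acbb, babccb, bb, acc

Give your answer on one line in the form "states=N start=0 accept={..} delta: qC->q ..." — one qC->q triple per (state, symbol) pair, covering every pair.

states=3 start=0 accept={0} delta: 0a->0 0b->1 0c->2 1a->0 1b->1 1c->0 2a->0 2b->1 2c->1

State merging on the prefix tree: take the shortest (then alphabetical) example prefix whose next move is undefined and point that move at state 0, else 1, else 2, ...; a target is out if some Accept/Reject pair would then sit in one state with the same input left (inseparable). If every existing state is out, open a new one.
a: 0a undefined. 0a->0: ok.
b: 0b undefined. 0b->0: no, aba/baabb meet in 0. Open state 1: 0b->1.
ac: 0c undefined. 0c->0: no, a/ac meet in 0. 0c->1: no, abc/acc meet in 1 with "c" left. Open state 2: 0c->2.
ba: 1a undefined. 1a->0: ok.
bb: 1b undefined. 1b->0: no, aba/baabb meet in 0. 1b->1: ok.
bc: 1c undefined. 1c->0: ok.
aca: 2a undefined. 2a->0: ok.
acb: 2b undefined. 2b->0: no, aba/babccb meet in 0. 2b->1: ok.
acc: 2c undefined. 2c->0: no, aba/acc meet in 0. 2c->1: ok.
All examples now run through 3 states with every (state, symbol) defined. Accept strings end in {0}, Reject strings end in {1,2}; accept={0}.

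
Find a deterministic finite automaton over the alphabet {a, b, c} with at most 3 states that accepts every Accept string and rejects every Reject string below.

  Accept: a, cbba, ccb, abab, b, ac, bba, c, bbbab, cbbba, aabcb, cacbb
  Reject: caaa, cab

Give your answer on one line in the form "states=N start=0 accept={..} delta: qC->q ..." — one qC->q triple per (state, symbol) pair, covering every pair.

states=3 start=0 accept={0,1} delta: 0a->0 0b->0 0c->1 1a->2 1b->0 1c->0 2a->1 2b->2 2c->0

State merging on the prefix tree: take the shortest (then alphabetical) example prefix whose next move is undefined and point that move at state 0, else 1, else 2, ...; a target is out if some Accept/Reject pair would then sit in one state with the same input left (inseparable). If every existing state is out, open a new one.
a: 0a undefined. 0a->0: ok.
b: 0b undefined. 0b->0: ok.
c: 0c undefined. 0c->0: no, a/caaa meet in 0. Open state 1: 0c->1.
ca: 1a undefined. 1a->0: no, a/caaa meet in 0. 1a->1: no, ac/caaa meet in 1. Open state 2: 1a->2.
cb: 1b undefined. 1b->0: ok.
cc: 1c undefined. 1c->0: ok.
caa: 2a undefined. 2a->0: no, a/caaa meet in 0. 2a->1: ok.
cab: 2b undefined. 2b->0: no, a/cab meet in 0. 2b->1: no, ac/cab meet in 1. 2b->2: ok.
cac: 2c undefined. 2c->0: ok.
All examples now run through 3 states with every (state, symbol) defined. Accept strings end in {0,1}, Reject strings end in {2}; accept={0,1}.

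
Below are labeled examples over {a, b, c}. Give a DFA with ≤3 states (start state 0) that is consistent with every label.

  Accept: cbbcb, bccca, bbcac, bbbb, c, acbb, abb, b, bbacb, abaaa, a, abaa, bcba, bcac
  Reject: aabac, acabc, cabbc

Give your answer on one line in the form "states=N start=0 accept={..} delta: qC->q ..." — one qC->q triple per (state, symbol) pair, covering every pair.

states=3 start=0 accept={0,1} delta: 0a->0 0b->1 0c->0 1a->1 1b->1 1c->2 2a->0 2b->0 2c->0

State merging on the prefix tree: take the shortest (then alphabetical) example prefix whose next move is undefined and point that move at state 0, else 1, else 2, ...; a target is out if some Accept/Reject pair would then sit in one state with the same input left (inseparable). If every existing state is out, open a new one.
a: 0a undefined. 0a->0: ok.
b: 0b undefined. 0b->0: no, c/aabac meet in 0 with "c" left. Open state 1: 0b->1.
c: 0c undefined. 0c->0: ok.
bb: 1b undefined. 1b->0: no, bbcac/cabbc meet in 0. 1b->1: ok.
bc: 1c undefined. 1c->0: no, bccca/acabc meet in 0. 1c->1: no, cbbcb/acabc meet in 1. Open state 2: 1c->2.
aba: 1a undefined. 1a->0: no, c/aabac meet in 0. 1a->1: ok.
bca: 2a undefined. 2a->0: ok.
bcb: 2b undefined. 2b->0: ok.
bcc: 2c undefined. 2c->0: ok.
All examples now run through 3 states with every (state, symbol) defined. Accept strings end in {0,1}, Reject strings end in {2}; accept={0,1}.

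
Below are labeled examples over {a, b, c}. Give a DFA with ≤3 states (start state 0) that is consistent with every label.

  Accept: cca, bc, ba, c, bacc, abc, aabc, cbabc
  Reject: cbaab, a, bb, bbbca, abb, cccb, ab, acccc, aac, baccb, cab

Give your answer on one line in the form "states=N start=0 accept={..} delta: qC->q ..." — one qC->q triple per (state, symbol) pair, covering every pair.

states=3 start=0 accept={2} delta: 0a->1 0b->1 0c->2 1a->2 1b->0 1c->2 2a->0 2b->0 2c->1

Grow the machine one transition at a time. Run the examples from 0; the earliest place one falls off (shortest prefix, ties alphabetical) gets sent to the lowest-numbered state that keeps every Accept/Reject pair distinguishable — a pair clashes when both reach the same state with identical unread suffix — and to a fresh state only if none does.
a: 0a undefined. 0a->0: no, c/aac meet in 0 with "c" left. Open state 1: 0a->1.
b: 0b undefined. 0b->0: no, ba/a meet in 1. 0b->1: ok.
c: 0c undefined. 0c->0: no, cca/a meet in 1. 0c->1: no, c/a meet in 1. Open state 2: 0c->2.
aa: 1a undefined. 1a->0: no, c/aac meet in 2. 1a->1: no, bc/aac meet in 1 with "c" left. 1a->2: ok.
ab: 1b undefined. 1b->0: ok.
ac: 1c undefined. 1c->0: no, bc/bb meet in 0. 1c->1: no, bc/a meet in 1. 1c->2: ok.
ca: 2a undefined. 2a->0: ok.
cb: 2b undefined. 2b->0: ok.
cc: 2c undefined. 2c->0: no, cca/a meet in 1. 2c->1: ok.
All examples now run through 3 states with every (state, symbol) defined. Accept strings end in {2}, Reject strings end in {0,1}; accept={2}.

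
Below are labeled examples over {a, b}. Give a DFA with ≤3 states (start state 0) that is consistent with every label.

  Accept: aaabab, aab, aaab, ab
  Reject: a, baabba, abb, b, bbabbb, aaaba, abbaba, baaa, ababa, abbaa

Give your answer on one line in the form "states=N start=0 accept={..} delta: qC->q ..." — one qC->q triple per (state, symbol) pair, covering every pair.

State merging on the prefix tree: take the shortest (then alphabetical) example prefix whose next move is undefined and point that move at state 0, else 1, else 2, ...; a target is out if some Accept/Reject pair would then sit in one state with the same input left (inseparable). If every existing state is out, open a new one.
a: 0a undefined. 0a->0: no, aab/b meet in 0 with "b" left. Open state 1: 0a->1.
b: 0b undefined. 0b->0: ok.
aa: 1a undefined. 1a->0: no, aab/b meet in 0. 1a->1: ok.
ab: 1b undefined. 1b->0: no, aaabab/abb meet in 0. 1b->1: no, aaabab/a meet in 1. Open state 2: 1b->2.
aba: 2a undefined. 2a->0: no, aaabab/b meet in 0. 2a->1: ok.
abb: 2b undefined. 2b->0: ok.
All examples now run through 3 states with every (state, symbol) defined. Accept strings end in {2}, Reject strings end in {0,1}; accept={2}.

states=3 start=0 accept={2} delta: 0a->1 0b->0 1a->1 1b->2 2a->1 2b->0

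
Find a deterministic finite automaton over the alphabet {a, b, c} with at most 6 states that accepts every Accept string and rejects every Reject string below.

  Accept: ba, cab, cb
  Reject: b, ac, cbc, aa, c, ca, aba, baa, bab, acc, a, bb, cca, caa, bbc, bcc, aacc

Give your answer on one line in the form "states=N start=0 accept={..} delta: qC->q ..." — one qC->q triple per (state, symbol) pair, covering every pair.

states=3 start=0 accept={0} delta: 0a->1 0b->2 0c->1 1a->1 1b->0 1c->1 2a->0 2b->1 2c->0

State merging on the prefix tree: take the shortest (then alphabetical) example prefix whose next move is undefined and point that move at state 0, else 1, else 2, ...; a target is out if some Accept/Reject pair would then sit in one state with the same input left (inseparable). If every existing state is out, open a new one.
a: 0a undefined. 0a->0: no, ba/aba meet in 0 with "ba" left. Open state 1: 0a->1.
b: 0b undefined. 0b->0: no, ba/a meet in 1. 0b->1: no, ba/aa meet in 1 with "a" left. Open state 2: 0b->2.
c: 0c undefined. 0c->0: no, cb/b meet in 2. 0c->1: ok.
aa: 1a undefined. 1a->0: no, cab/b meet in 2. 1a->1: ok.
ab: 1b undefined. 1b->0: ok.
ac: 1c undefined. 1c->0: no, cab/ac meet in 0. 1c->1: ok.
ba: 2a undefined. 2a->0: ok.
bb: 2b undefined. 2b->0: no, ba/bb meet in 0. 2b->1: ok.
bc: 2c undefined. 2c->0: ok.
All examples now run through 3 states with every (state, symbol) defined. Accept strings end in {0}, Reject strings end in {1,2}; accept={0}.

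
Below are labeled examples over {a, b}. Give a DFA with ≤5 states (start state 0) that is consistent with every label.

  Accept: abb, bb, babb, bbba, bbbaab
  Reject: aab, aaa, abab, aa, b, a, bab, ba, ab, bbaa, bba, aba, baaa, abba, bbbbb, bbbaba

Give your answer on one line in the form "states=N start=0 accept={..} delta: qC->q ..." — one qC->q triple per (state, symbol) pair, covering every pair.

states=5 start=0 accept={2,3,4} delta: 0a->0 0b->1 1a->0 1b->2 2a->0 2b->3 3a->3 3b->4 4a->0 4b->0

Fold the examples into a partial DFA from state 0: repeatedly fix the first undefined (state, symbol) met by the shortest-then-alphabetical prefix, trying targets in increasing order and rejecting any under which an Accept and a Reject string meet in one state with the same remainder; add a state when all current targets are rejected. Accepting states are where Accept strings end.
a: 0a undefined. 0a->0: ok.
b: 0b undefined. 0b->0: no, abb/aab meet in 0. Open state 1: 0b->1.
ba: 1a undefined. 1a->0: ok.
bb: 1b undefined. 1b->0: no, abb/aaa meet in 0. 1b->1: no, abb/aab meet in 1. Open state 2: 1b->2.
bba: 2a undefined. 2a->0: ok.
bbb: 2b undefined. 2b->0: no, abb/bbbbb meet in 2. 2b->1: no, bbba/aaa meet in 0. 2b->2: no, abb/bbbbb meet in 2. Open state 3: 2b->3.
bbba: 3a undefined. 3a->0: no, bbba/aaa meet in 0. 3a->1: no, bbba/aab meet in 1. 3a->2: no, abb/bbbaba meet in 2. 3a->3: ok.
bbbb: 3b undefined. 3b->0: no, bbbaab/aaa meet in 0. 3b->1: no, abb/bbbbb meet in 2. 3b->2: no, bbba/bbbbb meet in 3. 3b->3: no, bbba/bbbbb meet in 3. Open state 4: 3b->4.
bbbbb: 4b undefined. 4b->0: ok.
bbbaba: 4a undefined. 4a->0: ok.
All examples now run through 5 states with every (state, symbol) defined. Accept strings end in {2,3,4}, Reject strings end in {0,1}; accept={2,3,4}.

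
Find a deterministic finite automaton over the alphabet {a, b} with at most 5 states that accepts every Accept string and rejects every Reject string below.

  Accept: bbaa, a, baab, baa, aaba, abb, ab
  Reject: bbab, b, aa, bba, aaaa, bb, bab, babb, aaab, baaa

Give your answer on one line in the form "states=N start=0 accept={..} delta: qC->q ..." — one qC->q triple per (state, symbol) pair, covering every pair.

states=4 start=0 accept={1} delta: 0a->1 0b->2 1a->3 1b->1 2a->0 2b->2 3a->2 3b->0

Grow the machine one transition at a time. Run the examples from 0; the earliest place one falls off (shortest prefix, ties alphabetical) gets sent to the lowest-numbered state that keeps every Accept/Reject pair distinguishable — a pair clashes when both reach the same state with identical unread suffix — and to a fresh state only if none does.
a: 0a undefined. 0a->0: no, a/aa meet in 0. Open state 1: 0a->1.
b: 0b undefined. 0b->0: no, bbaa/aa meet in 1 with "a" left. 0b->1: no, a/b meet in 1. Open state 2: 0b->2.
aa: 1a undefined. 1a->0: no, ab/aaab meet in 1 with "b" left. 1a->1: no, a/aa meet in 1. 1a->2: no, baa/aaaa meet in 2 with "aa" left. Open state 3: 1a->3.
ab: 1b undefined. 1b->0: no, abb/b meet in 2. 1b->1: ok.
ba: 2a undefined. 2a->0: ok.
bb: 2b undefined. 2b->0: no, bbaa/aa meet in 3. 2b->1: no, a/bb meet in 1. 2b->2: ok.
aaa: 3a undefined. 3a->0: no, bbaa/aaaa meet in 1. 3a->1: no, bbaa/aaab meet in 1. 3a->2: ok.
aab: 3b undefined. 3b->0: ok.
All examples now run through 4 states with every (state, symbol) defined. Accept strings end in {1}, Reject strings end in {0,2,3}; accept={1}.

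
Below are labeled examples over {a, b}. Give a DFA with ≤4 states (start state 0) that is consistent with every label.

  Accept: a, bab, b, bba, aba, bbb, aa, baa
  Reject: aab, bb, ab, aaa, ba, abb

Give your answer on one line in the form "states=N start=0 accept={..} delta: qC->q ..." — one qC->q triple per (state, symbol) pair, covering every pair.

states=4 start=0 accept={1,2} delta: 0a->1 0b->2 1a->2 1b->3 2a->0 2b->0 3a->1 3b->0

State merging on the prefix tree: take the shortest (then alphabetical) example prefix whose next move is undefined and point that move at state 0, else 1, else 2, ...; a target is out if some Accept/Reject pair would then sit in one state with the same input left (inseparable). If every existing state is out, open a new one.
a: 0a undefined. 0a->0: no, a/aaa meet in 0. Open state 1: 0a->1.
b: 0b undefined. 0b->0: no, a/ba meet in 1. 0b->1: no, bab/aab meet in 1 with "ab" left. Open state 2: 0b->2.
aa: 1a undefined. 1a->0: no, a/aaa meet in 1. 1a->1: no, a/aaa meet in 1. 1a->2: ok.
ab: 1b undefined. 1b->0: no, b/abb meet in 2. 1b->1: no, a/ab meet in 1. 1b->2: no, b/ab meet in 2. Open state 3: 1b->3.
ba: 2a undefined. 2a->0: ok.
bb: 2b undefined. 2b->0: ok.
aba: 3a undefined. 3a->0: no, aba/aab meet in 0. 3a->1: ok.
abb: 3b undefined. 3b->0: ok.
All examples now run through 4 states with every (state, symbol) defined. Accept strings end in {1,2}, Reject strings end in {0,3}; accept={1,2}.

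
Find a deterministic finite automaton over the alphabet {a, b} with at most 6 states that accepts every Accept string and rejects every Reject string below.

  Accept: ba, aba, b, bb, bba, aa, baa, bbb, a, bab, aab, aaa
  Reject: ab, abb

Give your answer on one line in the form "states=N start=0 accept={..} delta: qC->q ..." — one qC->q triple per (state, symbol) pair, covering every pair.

Grow the machine one transition at a time. Run the examples from 0; the earliest place one falls off (shortest prefix, ties alphabetical) gets sent to the lowest-numbered state that keeps every Accept/Reject pair distinguishable — a pair clashes when both reach the same state with identical unread suffix — and to a fresh state only if none does.
a: 0a undefined. 0a->0: no, b/ab meet in 0 with "b" left. Open state 1: 0a->1.
b: 0b undefined. 0b->0: no, bab/ab meet in 1 with "b" left. 0b->1: no, bb/ab meet in 1 with "b" left. Open state 2: 0b->2.
aa: 1a undefined. 1a->0: ok.
ab: 1b undefined. 1b->0: no, b/abb meet in 2. 1b->1: no, a/ab meet in 1. 1b->2: no, b/ab meet in 2. Open state 3: 1b->3.
ba: 2a undefined. 2a->0: ok.
bb: 2b undefined. 2b->0: ok.
aba: 3a undefined. 3a->0: ok.
abb: 3b undefined. 3b->0: no, ba/abb meet in 0. 3b->1: no, bba/abb meet in 1. 3b->2: no, b/abb meet in 2. 3b->3: ok.
All examples now run through 4 states with every (state, symbol) defined. Accept strings end in {0,1,2}, Reject strings end in {3}; accept={0,1,2}.

states=4 start=0 accept={0,1,2} delta: 0a->1 0b->2 1a->0 1b->3 2a->0 2b->0 3a->0 3b->3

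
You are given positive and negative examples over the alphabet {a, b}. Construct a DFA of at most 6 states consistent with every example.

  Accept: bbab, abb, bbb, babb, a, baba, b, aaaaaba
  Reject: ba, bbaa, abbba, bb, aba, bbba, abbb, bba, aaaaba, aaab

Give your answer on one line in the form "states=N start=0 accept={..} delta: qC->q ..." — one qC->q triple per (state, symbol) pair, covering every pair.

states=5 start=0 accept={0,1} delta: 0a->1 0b->1 1a->2 1b->3 2a->4 2b->0 3a->2 3b->1 4a->1 4b->2

Fold the examples into a partial DFA from state 0: repeatedly fix the first undefined (state, symbol) met by the shortest-then-alphabetical prefix, trying targets in increasing order and rejecting any under which an Accept and a Reject string meet in one state with the same remainder; add a state when all current targets are rejected. Accepting states are where Accept strings end.
a: 0a undefined. 0a->0: no, abb/bb meet in 0 with "bb" left. Open state 1: 0a->1.
b: 0b undefined. 0b->0: no, bbb/bb meet in 0. 0b->1: ok.
aa: 1a undefined. 1a->0: no, babb/bb meet in 1 with "b" left. 1a->1: no, a/ba meet in 1. Open state 2: 1a->2.
ab: 1b undefined. 1b->0: no, bbab/bb meet in 0. 1b->1: no, abb/bb meet in 1. 1b->2: no, bbab/aaab meet in 2 with "ab" left. Open state 3: 1b->3.
aaa: 2a undefined. 2a->0: no, a/aaab meet in 1. 2a->1: no, baba/aaaaba meet in 2 with "ba" left. 2a->2: no, baba/aaaaba meet in 2 with "ba" left. 2a->3: no, abb/aaab meet in 3 with "b" left. Open state 4: 2a->4.
aba: 3a undefined. 3a->0: no, bbab/bbaa meet in 1. 3a->1: no, bbab/bb meet in 3. 3a->2: ok.
abb: 3b undefined. 3b->0: no, a/bbba meet in 1. 3b->1: ok.
bab: 2b undefined. 2b->0: ok.
aaaa: 4a undefined. 4a->0: no, aaaaaba/ba meet in 2. 4a->1: ok.
aaab: 4b undefined. 4b->0: no, bbab/aaab meet in 0. 4b->1: no, abb/aaab meet in 1. 4b->2: ok.
All examples now run through 5 states with every (state, symbol) defined. Accept strings end in {0,1}, Reject strings end in {2,3,4}; accept={0,1}.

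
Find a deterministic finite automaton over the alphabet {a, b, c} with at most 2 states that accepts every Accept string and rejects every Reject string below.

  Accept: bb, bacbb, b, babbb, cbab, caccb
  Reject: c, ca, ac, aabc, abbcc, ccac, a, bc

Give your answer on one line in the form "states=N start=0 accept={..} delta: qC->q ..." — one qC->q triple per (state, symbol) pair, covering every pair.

states=2 start=0 accept={1} delta: 0a->0 0b->1 0c->0 1a->0 1b->1 1c->0

State merging on the prefix tree: take the shortest (then alphabetical) example prefix whose next move is undefined and point that move at state 0, else 1, else 2, ...; a target is out if some Accept/Reject pair would then sit in one state with the same input left (inseparable). If every existing state is out, open a new one.
a: 0a undefined. 0a->0: ok.
b: 0b undefined. 0b->0: no, bb/a meet in 0. Open state 1: 0b->1.
c: 0c undefined. 0c->0: ok.
ba: 1a undefined. 1a->0: ok.
bb: 1b undefined. 1b->0: no, bb/c meet in 0. 1b->1: ok.
bc: 1c undefined. 1c->0: ok.
All examples now run through 2 states with every (state, symbol) defined. Accept strings end in {1}, Reject strings end in {0}; accept={1}.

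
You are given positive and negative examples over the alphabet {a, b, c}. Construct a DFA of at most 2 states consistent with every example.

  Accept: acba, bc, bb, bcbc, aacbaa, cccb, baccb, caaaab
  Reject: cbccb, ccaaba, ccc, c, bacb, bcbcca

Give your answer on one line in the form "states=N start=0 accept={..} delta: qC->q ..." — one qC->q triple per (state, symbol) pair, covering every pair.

State merging on the prefix tree: take the shortest (then alphabetical) example prefix whose next move is undefined and point that move at state 0, else 1, else 2, ...; a target is out if some Accept/Reject pair would then sit in one state with the same input left (inseparable). If every existing state is out, open a new one.
a: 0a undefined. 0a->0: ok.
b: 0b undefined. 0b->0: no, bc/c meet in 0 with "c" left. Open state 1: 0b->1.
c: 0c undefined. 0c->0: no, acba/ccaaba meet in 1 with "a" left. 0c->1: ok.
ba: 1a undefined. 1a->0: no, bb/bacb meet in 1 with "b" left. 1a->1: ok.
bb: 1b undefined. 1b->0: ok.
bc: 1c undefined. 1c->0: ok.
All examples now run through 2 states with every (state, symbol) defined. Accept strings end in {0}, Reject strings end in {1}; accept={0}.

states=2 start=0 accept={0} delta: 0a->0 0b->1 0c->1 1a->1 1b->0 1c->0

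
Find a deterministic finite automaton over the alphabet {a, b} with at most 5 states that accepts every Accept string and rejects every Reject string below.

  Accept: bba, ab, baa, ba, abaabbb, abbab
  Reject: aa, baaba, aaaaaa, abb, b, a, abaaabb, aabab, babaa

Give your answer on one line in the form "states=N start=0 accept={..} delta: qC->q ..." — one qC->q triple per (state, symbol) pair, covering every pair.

Fold the examples into a partial DFA from state 0: repeatedly fix the first undefined (state, symbol) met by the shortest-then-alphabetical prefix, trying targets in increasing order and rejecting any under which an Accept and a Reject string meet in one state with the same remainder; add a state when all current targets are rejected. Accepting states are where Accept strings end.
a: 0a undefined. 0a->0: no, ab/b meet in 0 with "b" left. Open state 1: 0a->1.
b: 0b undefined. 0b->0: no, bba/a meet in 1. 0b->1: no, ba/aa meet in 1 with "a" left. Open state 2: 0b->2.
aa: 1a undefined. 1a->0: ok.
ab: 1b undefined. 1b->0: no, ab/aa meet in 0. 1b->1: no, ab/abb meet in 1. 1b->2: no, ab/b meet in 2. Open state 3: 1b->3.
ba: 2a undefined. 2a->0: no, baa/a meet in 1. 2a->1: no, ab/aabab meet in 3. 2a->2: no, bba/baaba meet in 2 with "ba" left. 2a->3: ok.
bb: 2b undefined. 2b->0: no, bba/a meet in 1. 2b->1: no, bba/aa meet in 0. 2b->2: ok.
aba: 3a undefined. 3a->0: no, bba/baaba meet in 3. 3a->1: no, baa/baaba meet in 1. 3a->2: no, bba/baaba meet in 3. 3a->3: ok.
abb: 3b undefined. 3b->0: no, abaabbb/b meet in 2. 3b->1: no, bba/abaaabb meet in 3. 3b->2: no, bba/baaba meet in 3. 3b->3: no, bba/baaba meet in 3. Open state 4: 3b->4.
abba: 4a undefined. 4a->0: no, abbab/b meet in 2. 4a->1: ok.
abaabb: 4b undefined. 4b->0: no, abaabbb/b meet in 2. 4b->1: ok.
All examples now run through 5 states with every (state, symbol) defined. Accept strings end in {3}, Reject strings end in {0,1,2,4}; accept={3}.

states=5 start=0 accept={3} delta: 0a->1 0b->2 1a->0 1b->3 2a->3 2b->2 3a->3 3b->4 4a->1 4b->1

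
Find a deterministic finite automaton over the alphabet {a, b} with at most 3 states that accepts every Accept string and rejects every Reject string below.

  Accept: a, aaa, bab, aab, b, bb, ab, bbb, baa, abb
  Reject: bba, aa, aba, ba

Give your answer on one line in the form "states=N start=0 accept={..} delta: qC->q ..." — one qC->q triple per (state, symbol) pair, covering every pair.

Grow the machine one transition at a time. Run the examples from 0; the earliest place one falls off (shortest prefix, ties alphabetical) gets sent to the lowest-numbered state that keeps every Accept/Reject pair distinguishable — a pair clashes when both reach the same state with identical unread suffix — and to a fresh state only if none does.
a: 0a undefined. 0a->0: no, a/aa meet in 0. Open state 1: 0a->1.
b: 0b undefined. 0b->0: no, a/bba meet in 1. 0b->1: ok.
aa: 1a undefined. 1a->0: ok.
ab: 1b undefined. 1b->0: no, a/bba meet in 1. 1b->1: ok.
All examples now run through 2 states with every (state, symbol) defined. Accept strings end in {1}, Reject strings end in {0}; accept={1}.

states=2 start=0 accept={1} delta: 0a->1 0b->1 1a->0 1b->1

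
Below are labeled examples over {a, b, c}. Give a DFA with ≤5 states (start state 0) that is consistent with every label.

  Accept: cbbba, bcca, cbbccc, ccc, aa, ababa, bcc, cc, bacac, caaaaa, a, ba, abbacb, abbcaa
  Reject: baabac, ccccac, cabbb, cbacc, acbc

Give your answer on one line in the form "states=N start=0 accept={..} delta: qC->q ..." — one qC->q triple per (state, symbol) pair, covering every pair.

Grow the machine one transition at a time. Run the examples from 0; the earliest place one falls off (shortest prefix, ties alphabetical) gets sent to the lowest-numbered state that keeps every Accept/Reject pair distinguishable — a pair clashes when both reach the same state with identical unread suffix — and to a fresh state only if none does.
a: 0a undefined. 0a->0: ok.
b: 0b undefined. 0b->0: ok.
c: 0c undefined. 0c->0: no, cbbba/baabac meet in 0. Open state 1: 0c->1.
ca: 1a undefined. 1a->0: no, aa/cabbb meet in 0. 1a->1: no, caaaaa/baabac meet in 1. Open state 2: 1a->2.
cb: 1b undefined. 1b->0: no, bcc/cbacc meet in 1 with "c" left. 1b->1: no, bcc/acbc meet in 1 with "c" left. 1b->2: no, bacac/acbc meet in 2 with "c" left. Open state 3: 1b->3.
cc: 1c undefined. 1c->0: no, ccc/baabac meet in 1. 1c->1: no, ccc/baabac meet in 1. 1c->2: ok.
caa: 2a undefined. 2a->0: ok.
cab: 2b undefined. 2b->0: no, bcca/cabbb meet in 0. 2b->1: ok.
cba: 3a undefined. 3a->0: no, bcc/cbacc meet in 2. 3a->1: no, ccc/cbacc meet in 2 with "c" left. 3a->2: ok.
cbb: 3b undefined. 3b->0: no, cbbba/cabbb meet in 0. 3b->1: no, cbbccc/cbacc meet in 2 with "cc" left. 3b->2: no, cbbba/cabbb meet in 2. 3b->3: no, abbacb/cabbb meet in 3. Open state 4: 3b->4.
ccc: 2c undefined. 2c->0: no, bcca/ccccac meet in 0. 2c->1: no, ccc/baabac meet in 1. 2c->2: no, ccc/cbacc meet in 2. 2c->3: ok.
acbc: 3c undefined. 3c->0: no, bcca/cbacc meet in 0. 3c->1: no, ccc/ccccac meet in 3. 3c->2: no, bcc/cbacc meet in 2. 3c->3: no, ccc/ccccac meet in 3. 3c->4: ok.
cbbb: 4b undefined. 4b->0: ok.
cbbc: 4c undefined. 4c->0: ok.
cccca: 4a undefined. 4a->0: ok.
All examples now run through 5 states with every (state, symbol) defined. Accept strings end in {0,2,3}, Reject strings end in {1,4}; accept={0,2,3}.

states=5 start=0 accept={0,2,3} delta: 0a->0 0b->0 0c->1 1a->2 1b->3 1c->2 2a->0 2b->1 2c->3 3a->2 3b->4 3c->4 4a->0 4b->0 4c->0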